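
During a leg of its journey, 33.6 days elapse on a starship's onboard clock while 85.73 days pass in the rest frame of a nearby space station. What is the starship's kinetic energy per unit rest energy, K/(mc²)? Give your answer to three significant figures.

γ = Δt/Δτ = 85.73/33.6 = 2.55149.
K/(mc²) = γ − 1 = 2.55149 − 1 = 1.55.

1.55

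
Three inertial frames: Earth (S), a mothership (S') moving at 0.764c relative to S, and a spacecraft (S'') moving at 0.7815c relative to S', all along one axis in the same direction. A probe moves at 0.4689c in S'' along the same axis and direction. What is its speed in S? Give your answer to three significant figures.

0.988c

Apply u = (u'+v)/(1+u'v) twice. Probe in the mothership frame: (0.4689+0.7815)/(1+0.4689·0.7815) = 1.2504/1.36644535 = 0.91508c.
That velocity, transformed to the rest frame of Earth: (0.91508+0.764)/(1+0.91508·0.764) = 1.67908/1.69912112 = 0.98821c.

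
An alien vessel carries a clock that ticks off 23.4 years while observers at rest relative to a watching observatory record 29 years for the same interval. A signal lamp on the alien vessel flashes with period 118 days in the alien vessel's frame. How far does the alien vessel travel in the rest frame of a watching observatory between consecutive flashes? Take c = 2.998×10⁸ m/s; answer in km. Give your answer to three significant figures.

2.24×10^12 km

The time-dilation ratio gives γ = 29/23.4 = 1.23932.
β = √(1 − 1/γ²) = 0.5907. Lab-frame period = γτ = 1.23932×118 days = 146.24 days. Distance = βc × γτ = 0.5907 × 2.998×10⁸ m/s × 12635136 s = 2.2376×10^15 m = 2.24×10^12 km.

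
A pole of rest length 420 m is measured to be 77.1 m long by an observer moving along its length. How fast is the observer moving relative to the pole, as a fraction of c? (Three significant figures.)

0.983c

Length contraction gives γ = L₀/L = 420/77.1 = 5.4475.
β = √(1 − 1/γ²) = √0.966302 = 0.983.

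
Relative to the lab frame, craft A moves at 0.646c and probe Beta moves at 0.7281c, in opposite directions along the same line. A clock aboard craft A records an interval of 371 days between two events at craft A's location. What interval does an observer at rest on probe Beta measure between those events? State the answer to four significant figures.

1043 days

Speed of craft A in probe Beta's frame: u = (v_A + v_B)/(1 + v_A v_B/c²) = (0.646 + 0.7281)/(1 + 0.646×0.7281) = 1.3741/1.4703526 = 0.93454; |u| = 0.93454c.
At |u| = 0.93454c, γ = (1 − 0.873365)^(−1/2) = 2.8101.
The clock on craft A records proper time, so probe Beta measures Δt = γΔτ = 2.8101 × 371 = 1043 days.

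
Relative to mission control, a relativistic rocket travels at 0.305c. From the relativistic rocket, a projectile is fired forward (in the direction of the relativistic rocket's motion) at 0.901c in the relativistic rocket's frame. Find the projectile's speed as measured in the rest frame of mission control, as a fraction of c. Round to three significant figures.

0.946c

In units of c, u = (u' + v)/(1 + u'v) with u' = 0.901 and v = 0.305.
Numerator: 0.901 + 0.305 = 1.206. Denominator: 1 + (0.901)(0.305) = 1.274805.
u = 1.206/1.274805 = 0.94603, so the speed is 0.946c.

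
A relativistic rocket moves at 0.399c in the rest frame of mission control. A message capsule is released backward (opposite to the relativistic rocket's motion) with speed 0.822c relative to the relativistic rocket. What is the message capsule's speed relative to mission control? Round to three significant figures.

0.629c

In units of c, u = (u' + v)/(1 + u'v) with u' = −0.822 and v = 0.399.
Numerator: −0.822 + 0.399 = −0.423. Denominator: 1 + (−0.822)(0.399) = 0.672022.
u = −0.423/0.672022 = −0.62944, so the speed is 0.629c.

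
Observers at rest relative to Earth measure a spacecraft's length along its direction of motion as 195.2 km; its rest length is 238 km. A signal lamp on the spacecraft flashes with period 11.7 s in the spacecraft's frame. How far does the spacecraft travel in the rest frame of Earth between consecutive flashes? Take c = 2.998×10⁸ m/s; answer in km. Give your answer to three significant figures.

Length contraction gives γ = L₀/L = 238/195.2 = 1.21926.
β = √(1 − 1/γ²) = 0.57212. Lab-frame period = γτ = 1.21926×11.7 s = 14.265 s. Distance = βc × γτ = 0.57212 × 2.998×10⁸ m/s × 14.265 s = 2.4468×10^9 m = 2.45×10^6 km.

2.45×10^6 km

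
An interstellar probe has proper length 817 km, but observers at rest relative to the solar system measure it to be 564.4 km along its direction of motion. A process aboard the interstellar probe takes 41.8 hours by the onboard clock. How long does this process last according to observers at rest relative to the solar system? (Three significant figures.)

Length contraction gives γ = L₀/L = 817/564.4 = 1.44755.
Δt = γΔτ = 1.44755 × 41.8 = 60.5 hours.

60.5 hours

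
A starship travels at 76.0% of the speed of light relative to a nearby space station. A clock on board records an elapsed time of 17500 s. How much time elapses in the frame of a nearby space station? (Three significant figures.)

26900 s

Lorentz factor: γ = (1 − 0.5776)^(−1/2) = 1.5386.
Time dilation: Δt = γ·Δτ = 1.5386 × 17500 = 26900 s.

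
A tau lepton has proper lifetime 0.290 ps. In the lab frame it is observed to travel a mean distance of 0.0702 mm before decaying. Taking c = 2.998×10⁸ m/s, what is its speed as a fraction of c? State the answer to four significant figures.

Lab distance = (lab lifetime)·v = γτ·βc, so βγ = d/(cτ) = 7.020×10^-5/(2.998×10⁸ × 2.900×10^-13) = 0.80743.
With βγ = 0.80743: γ² = 1 + (βγ)² = 1.651943, and β = (βγ)/γ = 0.80743/1.28528 = 0.6282.

0.6282c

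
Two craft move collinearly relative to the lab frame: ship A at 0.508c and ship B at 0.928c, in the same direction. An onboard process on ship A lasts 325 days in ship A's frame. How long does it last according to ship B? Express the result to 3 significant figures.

535 days

The velocity of ship A relative to ship B is (0.508 − 0.928)c / (1 − 0.508×0.928) = −0.79459c; relative speed 0.79459c.
γ for this relative speed: γ = 1/√(1 − 0.631373) = 1.647.
Ship A's interval is proper; time dilation gives Δt_B = γΔτ = 1.647 × 325 days = 535 days.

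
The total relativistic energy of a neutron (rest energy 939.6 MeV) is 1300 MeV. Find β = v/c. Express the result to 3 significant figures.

γ = E/(mc²) = 1300/939.6 = 1.3836.
β = √(1 − 1/γ²) = √(1 − 0.522371) = √0.477629 = 0.691.

0.691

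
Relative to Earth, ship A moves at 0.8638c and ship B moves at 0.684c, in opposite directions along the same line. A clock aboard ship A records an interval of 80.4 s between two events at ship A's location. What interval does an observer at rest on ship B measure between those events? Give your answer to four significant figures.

348.0 s

The velocity of ship A relative to ship B is (0.8638 + 0.684)c / (1 + 0.8638×0.684) = 0.97295c; relative speed 0.97295c.
At |u| = 0.97295c, γ = (1 − 0.946632)^(−1/2) = 4.3287.
Ship A's interval is proper; time dilation gives Δt_B = γΔτ = 4.3287 × 80.4 s = 348.0 s.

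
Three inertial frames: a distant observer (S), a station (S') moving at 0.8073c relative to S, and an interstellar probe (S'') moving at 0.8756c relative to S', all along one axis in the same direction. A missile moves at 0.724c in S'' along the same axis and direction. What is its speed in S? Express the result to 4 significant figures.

Apply u = (u'+v)/(1+u'v) twice. Missile in the station frame: (0.724+0.8756)/(1+0.724·0.8756) = 1.5996/1.6339344 = 0.97899c.
That velocity, transformed to the rest frame of a distant observer: (0.97899+0.8073)/(1+0.97899·0.8073) = 1.78629/1.790338627 = 0.99774c.

0.9977c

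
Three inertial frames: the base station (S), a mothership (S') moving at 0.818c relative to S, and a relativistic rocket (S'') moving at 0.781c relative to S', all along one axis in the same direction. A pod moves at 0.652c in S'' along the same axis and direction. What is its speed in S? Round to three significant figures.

0.995c

First combine the pod and relativistic rocket (S''→S'): u₁ = (0.652 + 0.781)/(1 + 0.652×0.781) = 1.433/1.509212 = 0.9495.
Then combine with the mothership (S'→S): u = (0.9495 + 0.818)/(1 + 0.9495×0.818) = 1.7675/1.776691 = 0.99483.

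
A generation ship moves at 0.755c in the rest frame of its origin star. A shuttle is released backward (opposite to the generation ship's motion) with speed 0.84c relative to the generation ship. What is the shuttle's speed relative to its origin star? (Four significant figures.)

0.2324c

In units of c, u = (u' + v)/(1 + u'v) with u' = −0.84 and v = 0.755.
Numerator: −0.84 + 0.755 = −0.085. Denominator: 1 + (−0.84)(0.755) = 0.3658.
u = −0.085/0.3658 = −0.23237, so the speed is 0.2324c.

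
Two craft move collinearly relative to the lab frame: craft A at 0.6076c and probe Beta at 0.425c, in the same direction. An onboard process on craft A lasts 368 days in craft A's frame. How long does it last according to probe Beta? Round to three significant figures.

380 days

The velocity of craft A relative to probe Beta is (0.6076 − 0.425)c / (1 − 0.6076×0.425) = 0.24617c; relative speed 0.24617c.
γ for this relative speed: γ = 1/√(1 − 0.0605997) = 1.0318.
Craft A's interval is proper; time dilation gives Δt_B = γΔτ = 1.0318 × 368 days = 380 days.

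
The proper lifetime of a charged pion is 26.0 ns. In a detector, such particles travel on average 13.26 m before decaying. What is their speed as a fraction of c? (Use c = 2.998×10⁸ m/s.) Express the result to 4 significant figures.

Let x = d/(cτ) = 13.26 m / (2.998×10⁸ m/s × 2.600×10^-8 s) = 1.7011. Since d = βγcτ, x = βγ = β/√(1−β²).
Solving: β² = x²/(1+x²) = 2.89374/3.89374 = 0.743178, so β = 0.8621.

0.8621c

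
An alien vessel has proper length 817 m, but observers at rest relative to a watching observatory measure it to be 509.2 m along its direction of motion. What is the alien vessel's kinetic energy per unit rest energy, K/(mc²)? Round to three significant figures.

From L = L₀/γ: γ = 817/509.2 = 1.60448.
Since K = (γ−1)mc², K/(mc²) = 1.60448 − 1 = 0.604.

0.604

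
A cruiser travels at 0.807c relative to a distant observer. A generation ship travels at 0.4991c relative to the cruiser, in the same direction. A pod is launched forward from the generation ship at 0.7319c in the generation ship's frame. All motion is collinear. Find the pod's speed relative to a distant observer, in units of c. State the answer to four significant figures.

Compose velocities in two stages. Stage 1 (into S'): u₁ = (0.7319+0.4991)/(1+0.7319×0.4991) = 0.90164.
Stage 2 (into S): u = (0.90164+0.807)/(1+0.90164×0.807) = 0.98901, so the speed is 0.9890c.

0.9890c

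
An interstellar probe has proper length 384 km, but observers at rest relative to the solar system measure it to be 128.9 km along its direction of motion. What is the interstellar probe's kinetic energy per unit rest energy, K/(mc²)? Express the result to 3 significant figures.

1.98

From L = L₀/γ: γ = 384/128.9 = 2.97905.
K/(mc²) = γ − 1 = 2.97905 − 1 = 1.98.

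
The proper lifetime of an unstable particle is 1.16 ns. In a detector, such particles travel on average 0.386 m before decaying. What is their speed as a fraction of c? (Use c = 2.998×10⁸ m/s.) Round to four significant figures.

0.7429c

Let x = d/(cτ) = 0.3860 m / (2.998×10⁸ m/s × 1.160×10^-9 s) = 1.1099. Since d = βγcτ, x = βγ = β/√(1−β²).
Solving: β² = x²/(1+x²) = 1.23188/2.23188 = 0.551947, so β = 0.7429.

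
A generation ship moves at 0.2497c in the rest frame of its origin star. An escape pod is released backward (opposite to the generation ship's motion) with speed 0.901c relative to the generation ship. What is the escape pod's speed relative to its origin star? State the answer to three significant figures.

0.840c

In units of c, u = (u' + v)/(1 + u'v) with u' = −0.901 and v = 0.2497.
Numerator: −0.901 + 0.2497 = −0.6513. Denominator: 1 + (−0.901)(0.2497) = 0.7750203.
u = −0.6513/0.7750203 = −0.84037, so the speed is 0.840c.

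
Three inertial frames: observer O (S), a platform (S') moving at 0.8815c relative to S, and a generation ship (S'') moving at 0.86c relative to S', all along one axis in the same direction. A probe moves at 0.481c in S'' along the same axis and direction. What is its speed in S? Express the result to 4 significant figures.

0.9967c

Compose velocities in two stages. Stage 1 (into S'): u₁ = (0.481+0.86)/(1+0.481×0.86) = 0.9486.
Stage 2 (into S): u = (0.9486+0.8815)/(1+0.9486×0.8815) = 0.99668, so the speed is 0.9967c.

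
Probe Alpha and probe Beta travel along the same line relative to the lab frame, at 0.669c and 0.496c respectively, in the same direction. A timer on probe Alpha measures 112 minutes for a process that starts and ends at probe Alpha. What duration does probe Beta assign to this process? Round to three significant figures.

The velocity of probe Alpha relative to probe Beta is (0.669 − 0.496)c / (1 − 0.669×0.496) = 0.25891c; relative speed 0.25891c.
γ for this relative speed: γ = 1/√(1 − 0.0670344) = 1.0353.
Probe Alpha's interval is proper; time dilation gives Δt_B = γΔτ = 1.0353 × 112 minutes = 116 minutes.

116 minutes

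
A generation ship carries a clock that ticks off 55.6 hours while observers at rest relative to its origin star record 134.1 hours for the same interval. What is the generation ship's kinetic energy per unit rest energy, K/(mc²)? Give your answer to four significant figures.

The time-dilation ratio gives γ = 134.1/55.6 = 2.41187.
Since K = (γ−1)mc², K/(mc²) = 2.41187 − 1 = 1.412.

1.412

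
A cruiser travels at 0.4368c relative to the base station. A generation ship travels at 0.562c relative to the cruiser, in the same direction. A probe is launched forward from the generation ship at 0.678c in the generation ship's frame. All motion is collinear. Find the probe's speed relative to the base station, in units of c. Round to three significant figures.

First combine the probe and generation ship (S''→S'): u₁ = (0.678 + 0.562)/(1 + 0.678×0.562) = 1.24/1.381036 = 0.89788.
Then combine with the cruiser (S'→S): u = (0.89788 + 0.4368)/(1 + 0.89788×0.4368) = 1.33468/1.392193984 = 0.95869.

0.959c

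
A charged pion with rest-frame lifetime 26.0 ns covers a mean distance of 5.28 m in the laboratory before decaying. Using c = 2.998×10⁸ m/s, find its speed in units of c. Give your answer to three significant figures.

0.561c

d = βγcτ ⇒ βγ = d/(cτ) = 5.280 m / (7.7948 m) = 0.67737.
β = (βγ)/√(1+(βγ)²) = 0.67737/√1.45883 = 0.561.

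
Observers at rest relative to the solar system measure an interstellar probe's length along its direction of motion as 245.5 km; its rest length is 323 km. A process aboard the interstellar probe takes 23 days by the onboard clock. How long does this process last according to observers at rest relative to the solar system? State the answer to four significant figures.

γ = L₀/L = 323/245.5 = 1.31568.
Δt = γΔτ = 1.31568 × 23 = 30.26 days.

30.26 days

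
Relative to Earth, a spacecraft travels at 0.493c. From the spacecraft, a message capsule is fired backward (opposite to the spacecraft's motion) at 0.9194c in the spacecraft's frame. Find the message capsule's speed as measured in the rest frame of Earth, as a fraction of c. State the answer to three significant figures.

0.780c

Relativistic velocity addition: u = (u' + v)/(1 + u'v/c²), with u' = −0.9194c and v = 0.493c.
Numerator: −0.9194 + 0.493 = −0.4264. Denominator: 1 + (−0.9194)(0.493) = 0.5467358.
u = −0.4264/0.5467358 = −0.7799, so the speed is 0.780c.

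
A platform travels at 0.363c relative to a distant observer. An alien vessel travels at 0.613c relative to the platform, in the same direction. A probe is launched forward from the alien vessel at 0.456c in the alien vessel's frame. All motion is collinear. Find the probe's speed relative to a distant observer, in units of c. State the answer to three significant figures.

0.920c

Compose velocities in two stages. Stage 1 (into S'): u₁ = (0.456+0.613)/(1+0.456×0.613) = 0.83546.
Stage 2 (into S): u = (0.83546+0.363)/(1+0.83546×0.363) = 0.91958, so the speed is 0.920c.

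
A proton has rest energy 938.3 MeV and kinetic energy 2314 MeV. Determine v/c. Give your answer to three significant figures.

K = (γ−1)mc², so γ = 1 + 2314/938.3 = 3.4662.
Then v/c = √(1 − γ⁻²) = √(1 − 0.0832325) = √0.9167675 = 0.957.

0.957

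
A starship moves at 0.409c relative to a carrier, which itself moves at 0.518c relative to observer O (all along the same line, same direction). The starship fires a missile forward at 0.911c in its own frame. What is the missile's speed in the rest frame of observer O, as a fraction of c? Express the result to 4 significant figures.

0.9877c

Compose velocities in two stages. Stage 1 (into S'): u₁ = (0.911+0.409)/(1+0.911×0.409) = 0.96168.
Stage 2 (into S): u = (0.96168+0.518)/(1+0.96168×0.518) = 0.98767, so the speed is 0.9877c.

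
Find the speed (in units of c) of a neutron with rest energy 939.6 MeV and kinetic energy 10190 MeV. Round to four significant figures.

0.9964c

K = (γ−1)mc², so γ = 1 + 10190/939.6 = 11.845.
Then v/c = √(1 − γ⁻²) = √(1 − 0.00712738) = √0.99287262 = 0.9964.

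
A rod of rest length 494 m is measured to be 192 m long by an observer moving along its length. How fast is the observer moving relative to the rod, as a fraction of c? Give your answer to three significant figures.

Length contraction gives γ = L₀/L = 494/192 = 2.5729.
β = √(1 − 1/γ²) = √0.848938 = 0.921.

0.921c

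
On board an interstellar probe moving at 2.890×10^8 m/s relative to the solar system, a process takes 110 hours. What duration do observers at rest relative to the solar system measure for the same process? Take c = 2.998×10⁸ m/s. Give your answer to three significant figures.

414 hours

β = v/c = (2.890×10^8 m/s)/(2.998×10⁸ m/s) = 0.963976.
With β = 0.963976, γ = 1/√(1 − 0.963976²) = 1/√0.07075027 = 3.7596.
Time dilation: Δt = γ·Δτ = 3.7596 × 110 = 414 hours.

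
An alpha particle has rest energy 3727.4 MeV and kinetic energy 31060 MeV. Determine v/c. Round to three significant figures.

0.994

K = (γ−1)mc², so γ = 1 + 31060/3727.4 = 9.3329.
Then v/c = √(1 − γ⁻²) = √(1 − 0.0114807) = √0.9885193 = 0.994.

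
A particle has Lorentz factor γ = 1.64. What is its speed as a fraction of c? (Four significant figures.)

β = √(1 − 1/γ²) = √(1 − 1/2.6896) = √0.628198 = 0.7926.

0.7926c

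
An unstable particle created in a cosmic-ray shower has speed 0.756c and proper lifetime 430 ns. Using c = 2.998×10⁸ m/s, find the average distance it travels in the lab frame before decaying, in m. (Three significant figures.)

149 m

β² = 0.571536, so γ = 1/√0.428464 = 1.5277.
Lab-frame lifetime: Δt = γτ = 1.5277 × 430 ns = 656.91 ns.
Distance: d = vΔt = 0.756 × 2.998×10⁸ m/s × 6.5691×10^-7 s = 149 m.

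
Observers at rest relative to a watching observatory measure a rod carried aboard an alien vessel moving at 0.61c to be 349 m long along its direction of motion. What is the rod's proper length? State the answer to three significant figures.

440 m

γ = 1/√(1 − β²) = 1/√(1 − 0.3721) = 1/√0.6279 = 1/0.792401 = 1.262.
Proper length: L₀ = γ·L = 1.262 × 349 = 440 m.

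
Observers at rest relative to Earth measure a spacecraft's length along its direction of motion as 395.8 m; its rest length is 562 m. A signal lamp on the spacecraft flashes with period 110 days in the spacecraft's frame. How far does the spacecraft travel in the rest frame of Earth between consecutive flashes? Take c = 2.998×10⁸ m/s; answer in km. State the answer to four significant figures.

2.872×10^12 km

Length contraction gives γ = L₀/L = 562/395.8 = 1.41991.
β = √(1 − 1/γ²) = 0.70993. Lab-frame period = γτ = 1.41991×110 days = 156.19 days. Distance = βc × γτ = 0.70993 × 2.998×10⁸ m/s × 13494816 s = 2.8722×10^15 m = 2.872×10^12 km.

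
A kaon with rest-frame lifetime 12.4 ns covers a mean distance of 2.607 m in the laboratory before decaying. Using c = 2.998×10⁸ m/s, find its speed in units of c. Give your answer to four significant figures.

d = βγcτ ⇒ βγ = d/(cτ) = 2.607 m / (3.71752 m) = 0.70127.
β = (βγ)/√(1+(βγ)²) = 0.70127/√1.49178 = 0.5742.

0.5742c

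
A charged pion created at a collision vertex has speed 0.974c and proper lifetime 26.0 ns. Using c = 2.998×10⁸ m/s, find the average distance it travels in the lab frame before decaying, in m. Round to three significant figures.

33.5 m

With β = 0.974, γ = 1/√(1 − 0.974²) = 1/√0.051324 = 4.4141.
Lab-frame lifetime: Δt = γτ = 4.4141 × 26.0 ns = 114.77 ns.
Distance: d = vΔt = 0.974 × 2.998×10⁸ m/s × 1.1477×10^-7 s = 33.5 m.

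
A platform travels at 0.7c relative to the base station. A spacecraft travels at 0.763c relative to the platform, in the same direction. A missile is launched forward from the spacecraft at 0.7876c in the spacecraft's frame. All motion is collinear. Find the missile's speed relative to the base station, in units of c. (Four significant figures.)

First combine the missile and spacecraft (S''→S'): u₁ = (0.7876 + 0.763)/(1 + 0.7876×0.763) = 1.5506/1.6009388 = 0.96856.
Then combine with the platform (S'→S): u = (0.96856 + 0.7)/(1 + 0.96856×0.7) = 1.66856/1.677992 = 0.99438.

0.9944c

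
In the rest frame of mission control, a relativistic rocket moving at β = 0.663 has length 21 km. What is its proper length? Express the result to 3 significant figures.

28.1 km

With β = 0.663, γ = 1/√(1 − 0.663²) = 1/√0.560431 = 1.3358.
Proper length: L₀ = γ·L = 1.3358 × 21 = 28.1 km.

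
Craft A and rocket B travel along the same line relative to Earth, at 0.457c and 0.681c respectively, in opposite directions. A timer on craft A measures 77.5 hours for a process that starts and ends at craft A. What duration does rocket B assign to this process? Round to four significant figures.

156.0 hours

Speed of craft A in rocket B's frame: u = (v_A + v_B)/(1 + v_A v_B/c²) = (0.457 + 0.681)/(1 + 0.457×0.681) = 1.138/1.311217 = 0.8679; |u| = 0.8679c.
γ for this relative speed: γ = 1/√(1 − 0.75325) = 2.0131.
The clock on craft A records proper time, so rocket B measures Δt = γΔτ = 2.0131 × 77.5 = 156.0 hours.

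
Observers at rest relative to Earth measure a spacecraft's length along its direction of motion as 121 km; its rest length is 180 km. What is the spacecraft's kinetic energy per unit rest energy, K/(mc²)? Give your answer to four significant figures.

γ = L₀/L = 180/121 = 1.4876.
K/(mc²) = γ − 1 = 1.4876 − 1 = 0.4876.

0.4876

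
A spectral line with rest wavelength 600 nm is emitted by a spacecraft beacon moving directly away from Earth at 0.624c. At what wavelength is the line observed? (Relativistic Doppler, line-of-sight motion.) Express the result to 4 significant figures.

1247 nm

Relativistic Doppler for wavelength: λ_obs = λ_src · √((1+β)/(1−β)).
With β = 0.624: factor = √(1.624/0.376) = 2.0783.
λ_obs = 600 × 2.0783 = 1247 nm.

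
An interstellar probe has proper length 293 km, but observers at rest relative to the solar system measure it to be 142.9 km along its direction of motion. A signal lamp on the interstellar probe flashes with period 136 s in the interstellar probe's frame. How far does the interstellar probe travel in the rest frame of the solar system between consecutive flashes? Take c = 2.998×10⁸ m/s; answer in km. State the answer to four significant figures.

Length contraction gives γ = L₀/L = 293/142.9 = 2.05038.
β = √(1 − 1/γ²) = 0.873. Lab-frame period = γτ = 2.05038×136 s = 278.85 s. Distance = βc × γτ = 0.873 × 2.998×10⁸ m/s × 278.85 s = 7.2982×10^10 m = 7.298×10^7 km.

7.298×10^7 km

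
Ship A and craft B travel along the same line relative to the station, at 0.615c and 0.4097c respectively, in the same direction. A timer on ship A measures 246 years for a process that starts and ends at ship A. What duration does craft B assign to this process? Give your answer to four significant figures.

255.8 years

Transform ship A's velocity into craft B's frame: (0.615 − 0.4097)/(1 − 0.615·0.4097) = 0.2053/0.7480345, so the relative speed is 0.27445c.
γ for this relative speed: γ = 1/√(1 − 0.0753228) = 1.0399.
The clock on ship A records proper time, so craft B measures Δt = γΔτ = 1.0399 × 246 = 255.8 years.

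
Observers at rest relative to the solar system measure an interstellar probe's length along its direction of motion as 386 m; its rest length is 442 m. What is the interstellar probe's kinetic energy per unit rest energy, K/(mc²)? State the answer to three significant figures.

γ = L₀/L = 442/386 = 1.14508.
K/(mc²) = γ − 1 = 1.14508 − 1 = 0.145.

0.145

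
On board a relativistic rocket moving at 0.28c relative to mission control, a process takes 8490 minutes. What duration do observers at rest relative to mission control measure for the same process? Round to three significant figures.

β² = 0.0784, so γ = 1/√0.9216 = 1.0417.
Time dilation: Δt = γ·Δτ = 1.0417 × 8490 = 8840 minutes.

8840 minutes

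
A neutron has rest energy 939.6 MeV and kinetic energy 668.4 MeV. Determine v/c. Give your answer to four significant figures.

K = (γ−1)mc², so γ = 1 + 668.4/939.6 = 1.7114.
Then v/c = √(1 − γ⁻²) = √(1 − 0.341426) = √0.658574 = 0.8115.

0.8115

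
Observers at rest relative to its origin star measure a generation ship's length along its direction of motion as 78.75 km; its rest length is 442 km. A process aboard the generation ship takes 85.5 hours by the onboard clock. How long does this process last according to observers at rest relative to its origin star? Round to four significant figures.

From L = L₀/γ: γ = 442/78.75 = 5.6127.
The same γ dilates the second interval: 5.6127 × 85.5 hours = 479.9 hours.

479.9 hours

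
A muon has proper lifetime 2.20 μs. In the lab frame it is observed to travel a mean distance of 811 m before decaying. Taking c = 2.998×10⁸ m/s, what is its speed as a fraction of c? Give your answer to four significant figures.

Lab distance = (lab lifetime)·v = γτ·βc, so βγ = d/(cτ) = 811.0/(2.998×10⁸ × 2.200×10^-6) = 1.2296.
With βγ = 1.2296: γ² = 1 + (βγ)² = 2.51192, and β = (βγ)/γ = 1.2296/1.5849 = 0.7758.

0.7758c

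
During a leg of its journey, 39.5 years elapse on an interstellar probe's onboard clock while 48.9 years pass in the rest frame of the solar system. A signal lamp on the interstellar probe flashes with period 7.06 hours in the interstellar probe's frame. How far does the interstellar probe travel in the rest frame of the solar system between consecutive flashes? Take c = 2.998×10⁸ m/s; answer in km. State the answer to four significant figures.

γ = Δt/Δτ = 48.9/39.5 = 1.23797.
β = √(1 − 1/γ²) = 0.58949. Lab-frame period = γτ = 1.23797×7.06 hours = 8.7401 hours. Distance = βc × γτ = 0.58949 × 2.998×10⁸ m/s × 31464.36 s = 5.5607×10^12 m = 5.561×10^9 km.

5.561×10^9 km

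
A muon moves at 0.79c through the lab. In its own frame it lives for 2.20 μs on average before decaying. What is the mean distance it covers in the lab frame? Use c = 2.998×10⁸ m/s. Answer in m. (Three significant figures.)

850 m

With β = 0.79, γ = 1/√(1 − 0.79²) = 1/√0.3759 = 1.631.
Lab-frame lifetime: Δt = γτ = 1.631 × 2.20 μs = 3.5882 μs.
Distance: d = vΔt = 0.79 × 2.998×10⁸ m/s × 3.5882×10^-6 s = 850 m.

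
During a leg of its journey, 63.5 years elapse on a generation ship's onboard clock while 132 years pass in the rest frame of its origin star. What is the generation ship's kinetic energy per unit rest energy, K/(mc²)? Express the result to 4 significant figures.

The time-dilation ratio gives γ = 132/63.5 = 2.07874.
Since K = (γ−1)mc², K/(mc²) = 2.07874 − 1 = 1.079.

1.079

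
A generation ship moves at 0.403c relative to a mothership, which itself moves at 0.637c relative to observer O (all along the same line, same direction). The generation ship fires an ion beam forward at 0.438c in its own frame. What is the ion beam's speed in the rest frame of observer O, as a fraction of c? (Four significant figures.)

0.9289c

First combine the ion beam and generation ship (S''→S'): u₁ = (0.438 + 0.403)/(1 + 0.438×0.403) = 0.841/1.176514 = 0.71482.
Then combine with the mothership (S'→S): u = (0.71482 + 0.637)/(1 + 0.71482×0.637) = 1.35182/1.45534034 = 0.92887.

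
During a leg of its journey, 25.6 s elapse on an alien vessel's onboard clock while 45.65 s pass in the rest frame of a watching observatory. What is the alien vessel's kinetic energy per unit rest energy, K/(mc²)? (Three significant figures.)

γ = Δt/Δτ = 45.65/25.6 = 1.7832.
Since K = (γ−1)mc², K/(mc²) = 1.7832 − 1 = 0.783.

0.783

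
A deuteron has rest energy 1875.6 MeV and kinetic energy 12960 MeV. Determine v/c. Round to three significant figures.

0.992

γ = 1 + K/(mc²) = 1 + 12960/1875.6 = 7.9098.
β = √(1 − 1/γ²) = √(1 − 0.0159834) = √0.9840166 = 0.992.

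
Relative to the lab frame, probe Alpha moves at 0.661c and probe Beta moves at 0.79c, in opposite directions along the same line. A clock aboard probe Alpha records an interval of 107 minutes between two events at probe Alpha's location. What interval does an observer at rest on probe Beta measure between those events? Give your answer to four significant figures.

The velocity of probe Alpha relative to probe Beta is (0.661 + 0.79)c / (1 + 0.661×0.79) = 0.95323c; relative speed 0.95323c.
At |u| = 0.95323c, γ = (1 − 0.908647)^(−1/2) = 3.3086.
Probe Alpha's interval is proper; time dilation gives Δt_B = γΔτ = 3.3086 × 107 minutes = 354.0 minutes.

354.0 minutes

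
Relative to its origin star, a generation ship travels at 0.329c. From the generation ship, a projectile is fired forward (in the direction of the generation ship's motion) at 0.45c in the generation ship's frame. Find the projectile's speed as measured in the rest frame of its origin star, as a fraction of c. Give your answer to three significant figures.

In units of c, u = (u' + v)/(1 + u'v) with u' = 0.45 and v = 0.329.
Numerator: 0.45 + 0.329 = 0.779. Denominator: 1 + (0.45)(0.329) = 1.14805.
u = 0.779/1.14805 = 0.67854, so the speed is 0.679c.

0.679c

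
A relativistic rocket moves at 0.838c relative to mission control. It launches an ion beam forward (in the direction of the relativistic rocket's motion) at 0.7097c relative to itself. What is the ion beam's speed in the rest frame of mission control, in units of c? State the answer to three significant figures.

Relativistic velocity addition: u = (u' + v)/(1 + u'v/c²), with u' = 0.7097c and v = 0.838c.
Numerator: 0.7097 + 0.838 = 1.5477. Denominator: 1 + (0.7097)(0.838) = 1.5947286.
u = 1.5477/1.5947286 = 0.97051, so the speed is 0.971c.

0.971c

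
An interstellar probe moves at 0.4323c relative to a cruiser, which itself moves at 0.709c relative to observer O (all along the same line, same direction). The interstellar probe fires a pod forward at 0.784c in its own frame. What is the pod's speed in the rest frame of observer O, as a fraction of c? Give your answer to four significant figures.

Compose velocities in two stages. Stage 1 (into S'): u₁ = (0.784+0.4323)/(1+0.784×0.4323) = 0.90842.
Stage 2 (into S): u = (0.90842+0.709)/(1+0.90842×0.709) = 0.98379, so the speed is 0.9838c.

0.9838c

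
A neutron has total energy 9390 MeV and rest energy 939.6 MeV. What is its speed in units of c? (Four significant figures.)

0.9950c

Total energy E = γmc² gives γ = 9390/939.6 = 9.9936.
Hence β = √(1 − 1/γ²) = √(1 − 0.0100128) = √0.9899872 = 0.9950.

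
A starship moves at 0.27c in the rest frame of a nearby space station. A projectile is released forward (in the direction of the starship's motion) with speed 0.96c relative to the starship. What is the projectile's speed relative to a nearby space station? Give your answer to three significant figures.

In units of c, u = (u' + v)/(1 + u'v) with u' = 0.96 and v = 0.27.
Numerator: 0.96 + 0.27 = 1.23. Denominator: 1 + (0.96)(0.27) = 1.2592.
u = 1.23/1.2592 = 0.97681, so the speed is 0.977c.

0.977c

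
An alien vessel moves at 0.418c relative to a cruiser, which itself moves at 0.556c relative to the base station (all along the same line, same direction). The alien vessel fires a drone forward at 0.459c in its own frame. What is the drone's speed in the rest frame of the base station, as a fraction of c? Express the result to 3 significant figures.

0.917c

Compose velocities in two stages. Stage 1 (into S'): u₁ = (0.459+0.418)/(1+0.459×0.418) = 0.73582.
Stage 2 (into S): u = (0.73582+0.556)/(1+0.73582×0.556) = 0.91676, so the speed is 0.917c.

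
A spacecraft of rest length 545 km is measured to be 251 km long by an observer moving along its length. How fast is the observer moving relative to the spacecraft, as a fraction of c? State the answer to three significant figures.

0.888c

Length contraction gives γ = L₀/L = 545/251 = 2.1713.
β = √(1 − 1/γ²) = √0.78789 = 0.888.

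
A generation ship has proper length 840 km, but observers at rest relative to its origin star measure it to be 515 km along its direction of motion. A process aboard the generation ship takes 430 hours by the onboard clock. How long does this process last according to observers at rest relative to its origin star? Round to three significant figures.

701 hours

γ = L₀/L = 840/515 = 1.63107.
Δt = γΔτ = 1.63107 × 430 = 701 hours.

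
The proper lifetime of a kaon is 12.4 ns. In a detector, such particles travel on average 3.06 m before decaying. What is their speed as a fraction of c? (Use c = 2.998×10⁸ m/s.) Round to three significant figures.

Lab distance = (lab lifetime)·v = γτ·βc, so βγ = d/(cτ) = 3.060/(2.998×10⁸ × 1.240×10^-8) = 0.82313.
With βγ = 0.82313: γ² = 1 + (βγ)² = 1.677543, and β = (βγ)/γ = 0.82313/1.2952 = 0.636.

0.636c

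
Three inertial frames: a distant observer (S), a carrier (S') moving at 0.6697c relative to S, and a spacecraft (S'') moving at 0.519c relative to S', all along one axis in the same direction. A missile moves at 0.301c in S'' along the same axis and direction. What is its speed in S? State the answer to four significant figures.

0.9349c

Compose velocities in two stages. Stage 1 (into S'): u₁ = (0.301+0.519)/(1+0.301×0.519) = 0.70921.
Stage 2 (into S): u = (0.70921+0.6697)/(1+0.70921×0.6697) = 0.93488, so the speed is 0.9349c.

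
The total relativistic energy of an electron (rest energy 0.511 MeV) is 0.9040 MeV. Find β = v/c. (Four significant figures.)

0.8249

γ = E/(mc²) = 0.9040/0.511 = 1.7691.
β = √(1 − 1/γ²) = √(1 − 0.319518) = √0.680482 = 0.8249.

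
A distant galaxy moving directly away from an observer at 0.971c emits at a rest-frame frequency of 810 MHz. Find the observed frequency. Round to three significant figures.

Relativistic Doppler (source moving away): f_obs = f_src · √((1−β)/(1+β)).
With β = 0.971: factor = √(0.029/1.971) = 0.1213.
f_obs = 810 × 0.1213 = 98.3 MHz.

98.3 MHz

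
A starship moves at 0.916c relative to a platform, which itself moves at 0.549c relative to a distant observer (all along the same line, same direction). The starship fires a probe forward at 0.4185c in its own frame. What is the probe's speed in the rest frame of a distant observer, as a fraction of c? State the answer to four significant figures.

0.9896c

First combine the probe and starship (S''→S'): u₁ = (0.4185 + 0.916)/(1 + 0.4185×0.916) = 1.3345/1.383346 = 0.96469.
Then combine with the platform (S'→S): u = (0.96469 + 0.549)/(1 + 0.96469×0.549) = 1.51369/1.52961481 = 0.98959.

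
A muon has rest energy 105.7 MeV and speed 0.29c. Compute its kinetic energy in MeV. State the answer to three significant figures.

β² = 0.0841, so γ = 1/√0.9159 = 1.044903.
Kinetic energy: K = (γ − 1)mc² = (1.044903 − 1) × 105.7 MeV = 0.044903 × 105.7 = 4.75 MeV.

4.75 MeV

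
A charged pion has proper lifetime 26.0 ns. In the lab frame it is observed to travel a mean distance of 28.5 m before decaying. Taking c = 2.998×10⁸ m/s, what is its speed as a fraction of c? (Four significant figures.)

Lab distance = (lab lifetime)·v = γτ·βc, so βγ = d/(cτ) = 28.50/(2.998×10⁸ × 2.600×10^-8) = 3.6563.
With βγ = 3.6563: γ² = 1 + (βγ)² = 14.3685, and β = (βγ)/γ = 3.6563/3.79058 = 0.9646.

0.9646c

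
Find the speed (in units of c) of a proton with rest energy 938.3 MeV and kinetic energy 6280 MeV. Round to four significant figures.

0.9915c

K = (γ−1)mc², so γ = 1 + 6280/938.3 = 7.693.
Then v/c = √(1 − γ⁻²) = √(1 − 0.016897) = √0.983103 = 0.9915.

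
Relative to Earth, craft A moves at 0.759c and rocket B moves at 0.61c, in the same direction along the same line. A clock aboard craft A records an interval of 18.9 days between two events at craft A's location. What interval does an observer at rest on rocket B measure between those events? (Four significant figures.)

19.67 days

The velocity of craft A relative to rocket B is (0.759 − 0.61)c / (1 − 0.759×0.61) = 0.27746c; relative speed 0.27746c.
γ for this relative speed: γ = 1/√(1 − 0.0769841) = 1.0409.
Craft A's interval is proper; time dilation gives Δt_B = γΔτ = 1.0409 × 18.9 days = 19.67 days.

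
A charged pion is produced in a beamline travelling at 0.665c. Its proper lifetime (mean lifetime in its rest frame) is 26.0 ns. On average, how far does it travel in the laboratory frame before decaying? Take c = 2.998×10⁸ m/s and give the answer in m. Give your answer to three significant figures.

β² = 0.442225, so γ = 1/√0.557775 = 1.339.
Lab-frame lifetime: Δt = γτ = 1.339 × 26.0 ns = 34.814 ns.
Distance: d = vΔt = 0.665 × 2.998×10⁸ m/s × 3.4814×10^-8 s = 6.94 m.

6.94 m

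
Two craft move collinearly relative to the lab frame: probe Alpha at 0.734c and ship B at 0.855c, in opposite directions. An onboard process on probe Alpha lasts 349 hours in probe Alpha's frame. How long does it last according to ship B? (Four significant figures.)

Speed of probe Alpha in ship B's frame: u = (v_A + v_B)/(1 + v_A v_B/c²) = (0.734 + 0.855)/(1 + 0.734×0.855) = 1.589/1.62757 = 0.9763; |u| = 0.9763c.
At |u| = 0.9763c, γ = (1 − 0.953162)^(−1/2) = 4.6206.
Probe Alpha's interval is proper; time dilation gives Δt_B = γΔτ = 4.6206 × 349 hours = 1613 hours.

1613 hours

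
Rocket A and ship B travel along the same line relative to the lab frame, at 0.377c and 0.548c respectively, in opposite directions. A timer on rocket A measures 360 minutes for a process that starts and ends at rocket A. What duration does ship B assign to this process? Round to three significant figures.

The velocity of rocket A relative to ship B is (0.377 + 0.548)c / (1 + 0.377×0.548) = 0.76662c; relative speed 0.76662c.
At |u| = 0.76662c, γ = (1 − 0.587706)^(−1/2) = 1.5574.
The clock on rocket A records proper time, so ship B measures Δt = γΔτ = 1.5574 × 360 = 561 minutes.

561 minutes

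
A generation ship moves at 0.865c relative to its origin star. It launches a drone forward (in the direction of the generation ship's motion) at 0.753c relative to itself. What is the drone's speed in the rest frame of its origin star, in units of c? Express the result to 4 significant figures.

0.9798c

Relativistic velocity addition: u = (u' + v)/(1 + u'v/c²), with u' = 0.753c and v = 0.865c.
Numerator: 0.753 + 0.865 = 1.618. Denominator: 1 + (0.753)(0.865) = 1.651345.
u = 1.618/1.651345 = 0.97981, so the speed is 0.9798c.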